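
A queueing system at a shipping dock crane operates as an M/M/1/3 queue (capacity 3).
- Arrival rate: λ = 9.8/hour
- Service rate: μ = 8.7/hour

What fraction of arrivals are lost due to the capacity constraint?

ρ = λ/μ = 9.8/8.7 = 1.12644
P₀ = (1-ρ)/(1-ρ^(K+1)) = (1-1.12644)/(1-1.12644^4) = -0.12644/-0.61002 = 0.2073
P_K = P₀×ρ^K = 0.2073 × 1.12644^3 = 0.2073 × 1.4293 = 0.2963
Blocking probability = 29.63%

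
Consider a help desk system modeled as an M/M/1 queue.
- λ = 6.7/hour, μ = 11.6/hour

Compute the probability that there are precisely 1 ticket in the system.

ρ = λ/μ = 6.7/11.6 = 0.5776
P(n) = (1-ρ)ρⁿ
P(1) = (1-0.5776) × 0.5776^1
P(1) = 0.4224 × 0.5776
P(1) = 0.2440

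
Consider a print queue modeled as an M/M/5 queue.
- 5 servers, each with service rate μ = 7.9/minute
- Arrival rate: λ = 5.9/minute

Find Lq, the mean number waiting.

Traffic intensity: ρ = λ/(cμ) = 5.9/(5×7.9) = 0.1494
Since ρ = 0.1494 < 1, system is stable.
Offered load a = λ/μ = cρ = 5.9/7.9 = 0.7468
P₀ = [ Σₙ₌₀^4 aⁿ/n! + a^5/(5!(1-ρ)) ]⁻¹
Σ = a^0/0! + a^1/1! + a^2/2! + a^3/3! + a^4/4! = 1.0000 + 0.7468 + 0.2789 + 0.06943 + 0.01296 = 2.1081
a^5/(5!(1-ρ)) = 0.2323/(120 × 0.8506) = 0.002276
P₀ = 1/(2.1081 + 0.002276) = 0.4738
Lq = P₀·a^5·ρ / (5!(1-ρ)²) = 0.4738 × 0.2323 × 0.1494 / (120 × 0.7236) = 0.0001894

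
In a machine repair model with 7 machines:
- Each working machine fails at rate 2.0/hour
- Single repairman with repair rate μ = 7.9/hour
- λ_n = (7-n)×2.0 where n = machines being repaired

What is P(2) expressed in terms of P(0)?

P(2)/P(0) = ∏_{i=0}^{2-1} λ_i/μ_{i+1}
= (7-0)×2.0/7.9 × (7-1)×2.0/7.9
= 2.6919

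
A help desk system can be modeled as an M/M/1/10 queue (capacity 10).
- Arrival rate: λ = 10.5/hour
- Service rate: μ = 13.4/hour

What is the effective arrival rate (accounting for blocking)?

ρ = λ/μ = 10.5/13.4 = 0.78358
P₀ = (1-ρ)/(1-ρ^(K+1)) = (1-0.78358)/(1-0.78358^11) = 0.2164/0.9316 = 0.2323
P_K = P₀×ρ^K = 0.2323 × 0.78358^10 = 0.2323 × 0.08726 = 0.02027
λ_eff = λ(1-P_K) = 10.5 × (1 - 0.020272) = 10.5 × 0.979728 = 10.2871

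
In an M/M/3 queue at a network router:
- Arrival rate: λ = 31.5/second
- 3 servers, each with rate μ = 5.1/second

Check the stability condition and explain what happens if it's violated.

Stability requires ρ = λ/(cμ) < 1
ρ = 31.5/(3 × 5.1) = 31.5/15.30 = 2.0588
Since 2.0588 ≥ 1, the system is UNSTABLE.
Need c > λ/μ = 31.5/5.1 = 6.18.
Minimum servers needed: c = 7.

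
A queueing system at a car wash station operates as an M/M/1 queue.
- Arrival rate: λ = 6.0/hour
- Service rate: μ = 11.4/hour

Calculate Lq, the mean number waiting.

ρ = λ/μ = 6.0/11.4 = 0.5263
For M/M/1: Lq = λ²/(μ(μ-λ))
Lq = 36.00/(11.4 × 5.40)
Lq = 0.5848 cars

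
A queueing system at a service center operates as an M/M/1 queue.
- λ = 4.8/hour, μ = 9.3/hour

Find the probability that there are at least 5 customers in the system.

ρ = λ/μ = 4.8/9.3 = 0.51613
P(N ≥ n) = ρⁿ
P(N ≥ 5) = 0.51613^5
P(N ≥ 5) = 0.03663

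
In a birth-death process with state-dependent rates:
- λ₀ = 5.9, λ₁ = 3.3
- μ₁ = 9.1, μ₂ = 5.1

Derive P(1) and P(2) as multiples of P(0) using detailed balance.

Balance equations:
State 0: λ₀P₀ = μ₁P₁ → P₁ = (λ₀/μ₁)P₀ = (5.9/9.1)P₀ = 0.6484P₀
State 1: P₂ = (λ₀λ₁)/(μ₁μ₂)P₀ = (5.9×3.3)/(9.1×5.1)P₀ = 0.4195P₀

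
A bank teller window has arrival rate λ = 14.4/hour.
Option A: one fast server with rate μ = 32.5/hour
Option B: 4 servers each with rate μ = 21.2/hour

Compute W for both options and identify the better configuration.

Option A: single server μ = 32.5 (M/M/1)
  ρ_A = 14.4/32.5 = 0.4431
  W_A = 1/(μ-λ) = 1/(32.5-14.4) = 1/18.10 = 0.05525

Option B: 4 servers μ = 21.2 (M/M/4)
  ρ_B = λ/(cμ) = 14.4/(4×21.2) = 0.1698
  Offered load a = λ/μ = cρ = 14.4/21.2 = 0.6792
  P₀ = [ Σₙ₌₀^3 aⁿ/n! + a^4/(4!(1-ρ)) ]⁻¹
  Σ = a^0/0! + a^1/1! + a^2/2! + a^3/3! = 1.0000 + 0.67925 + 0.23069 + 0.052231 = 1.9622
  a^4/(4!(1-ρ)) = 0.21287/(24 × 0.83019) = 0.01068
  P₀ = 1/(1.9622 + 0.01068) = 0.5069
  Lq = P₀·a^4·ρ / (4!(1-ρ)²) = 0.5069 × 0.2129 × 0.1698 / (24 × 0.6892) = 0.001108
  Wq_B = Lq/λ = 0.0011077/14.4 = 0.00007692
  W_B = Wq_B + 1/μ = 0.00007692 + 0.04717 = 0.04725

Since W_B = 0.04725 < W_A = 0.05525, Option B (multiple servers) has the shorter time in system.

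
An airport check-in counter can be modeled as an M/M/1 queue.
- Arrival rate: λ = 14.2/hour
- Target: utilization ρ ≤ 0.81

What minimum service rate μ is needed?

ρ = λ/μ, so μ = λ/ρ
μ ≥ 14.2/0.81 = 17.5309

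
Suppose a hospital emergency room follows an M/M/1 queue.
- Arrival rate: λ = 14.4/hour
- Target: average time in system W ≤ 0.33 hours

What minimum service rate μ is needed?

For M/M/1: W = 1/(μ-λ)
Need W ≤ 0.33, so 1/(μ-λ) ≤ 0.33
μ - λ ≥ 1/0.33 = 3.0303
μ ≥ 14.4 + 3.0303 = 17.4303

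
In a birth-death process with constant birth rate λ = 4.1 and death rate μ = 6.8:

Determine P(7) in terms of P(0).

For constant rates: P(n)/P(0) = (λ/μ)^n
P(7)/P(0) = (4.1/6.8)^7 = 0.60294^7 = 0.02897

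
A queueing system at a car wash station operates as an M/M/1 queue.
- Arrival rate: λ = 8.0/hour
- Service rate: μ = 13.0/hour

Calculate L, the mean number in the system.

ρ = λ/μ = 8.0/13.0 = 0.6154
For M/M/1: L = λ/(μ-λ)
L = 8.0/(13.0-8.0) = 8.0/5.00
L = 1.6000 cars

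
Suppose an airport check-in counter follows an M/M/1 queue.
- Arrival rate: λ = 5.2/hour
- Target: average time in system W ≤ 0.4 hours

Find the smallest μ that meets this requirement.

For M/M/1: W = 1/(μ-λ)
Need W ≤ 0.4, so 1/(μ-λ) ≤ 0.4
μ - λ ≥ 1/0.4 = 2.5000
μ ≥ 5.2 + 2.5000 = 7.7000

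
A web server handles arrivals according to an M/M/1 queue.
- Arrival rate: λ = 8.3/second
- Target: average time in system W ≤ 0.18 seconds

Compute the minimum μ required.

For M/M/1: W = 1/(μ-λ)
Need W ≤ 0.18, so 1/(μ-λ) ≤ 0.18
μ - λ ≥ 1/0.18 = 5.5556
μ ≥ 8.3 + 5.5556 = 13.8556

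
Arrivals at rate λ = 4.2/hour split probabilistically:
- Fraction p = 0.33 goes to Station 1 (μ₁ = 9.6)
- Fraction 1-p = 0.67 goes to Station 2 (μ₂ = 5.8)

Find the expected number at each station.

Effective rates: λ₁ = 4.2×0.33 = 1.386, λ₂ = 4.2×0.67 = 2.814
Station 1: ρ₁ = 1.386/9.6 = 0.14438, L₁ = ρ₁/(1-ρ₁) = 0.14438/(1-0.14438) = 0.1687
Station 2: ρ₂ = 2.814/5.8 = 0.48517, L₂ = ρ₂/(1-ρ₂) = 0.48517/(1-0.48517) = 0.9424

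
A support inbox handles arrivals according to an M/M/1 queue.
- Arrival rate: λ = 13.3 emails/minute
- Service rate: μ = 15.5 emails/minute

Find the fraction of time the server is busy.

Server utilization: ρ = λ/μ
ρ = 13.3/15.5 = 0.8581
The server is busy 85.81% of the time.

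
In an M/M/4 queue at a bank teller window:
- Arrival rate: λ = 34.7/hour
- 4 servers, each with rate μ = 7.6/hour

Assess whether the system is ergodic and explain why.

Stability requires ρ = λ/(cμ) < 1
ρ = 34.7/(4 × 7.6) = 34.7/30.40 = 1.1414
Since 1.1414 ≥ 1, the system is UNSTABLE.
Need c > λ/μ = 34.7/7.6 = 4.57.
Minimum servers needed: c = 5.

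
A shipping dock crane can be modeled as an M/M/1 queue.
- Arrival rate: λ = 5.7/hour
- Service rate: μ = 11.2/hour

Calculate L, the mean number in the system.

ρ = λ/μ = 5.7/11.2 = 0.5089
For M/M/1: L = λ/(μ-λ)
L = 5.7/(11.2-5.7) = 5.7/5.50
L = 1.0364 containers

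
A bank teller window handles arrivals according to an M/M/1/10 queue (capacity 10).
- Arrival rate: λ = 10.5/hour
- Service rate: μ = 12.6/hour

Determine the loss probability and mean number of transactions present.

ρ = λ/μ = 10.5/12.6 = 0.83333
P₀ = (1-ρ)/(1-ρ^(K+1)) = (1-0.83333)/(1-0.83333^11) = 0.1667/0.8654 = 0.1926
P_K = P₀×ρ^K = 0.1926 × 0.83333^10 = 0.1926 × 0.1615 = 0.03110
Blocking probability P_10 = 0.03110 (3.11%)
L = ρ[1 - (K+1)ρ^K + Kρ^(K+1)] / [(1-ρ)(1-ρ^(K+1))]
L = 0.83333 × (1 - 11×0.161499 + 10×0.134582) / ((1 - 0.83333) × (1 - 0.134582)) = 3.2893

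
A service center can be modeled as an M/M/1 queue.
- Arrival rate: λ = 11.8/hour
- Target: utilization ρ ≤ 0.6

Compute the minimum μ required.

ρ = λ/μ, so μ = λ/ρ
μ ≥ 11.8/0.6 = 19.6667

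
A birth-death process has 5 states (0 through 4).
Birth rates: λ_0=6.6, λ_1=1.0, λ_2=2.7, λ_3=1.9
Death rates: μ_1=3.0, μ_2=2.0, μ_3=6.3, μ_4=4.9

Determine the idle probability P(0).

Ratios P(n)/P(0) = (λ₀···λₙ₋₁)/(μ₁···μₙ):
P(1)/P(0) = (6.6)/(3.0) = 2.2000
P(2)/P(0) = (6.6×1.0)/(3.0×2.0) = 1.1000
P(3)/P(0) = (6.6×1.0×2.7)/(3.0×2.0×6.3) = 0.4714
P(4)/P(0) = (6.6×1.0×2.7×1.9)/(3.0×2.0×6.3×4.9) = 0.1828

Normalization: ∑ P(n) = 1
P(0) × (1.0000 + 2.2000 + 1.1000 + 0.4714 + 0.1828) = 1
P(0) × 4.9542 = 1
P(0) = 1/4.9542 = 0.2018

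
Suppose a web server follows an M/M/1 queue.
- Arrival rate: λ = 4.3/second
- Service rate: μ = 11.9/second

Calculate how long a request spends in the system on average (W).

First, compute utilization: ρ = λ/μ = 4.3/11.9 = 0.3613
For M/M/1: W = 1/(μ-λ)
W = 1/(11.9-4.3) = 1/7.60
W = 0.1316 seconds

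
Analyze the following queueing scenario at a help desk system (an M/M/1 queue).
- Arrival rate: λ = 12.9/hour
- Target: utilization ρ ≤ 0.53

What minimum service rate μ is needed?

ρ = λ/μ, so μ = λ/ρ
μ ≥ 12.9/0.53 = 24.3396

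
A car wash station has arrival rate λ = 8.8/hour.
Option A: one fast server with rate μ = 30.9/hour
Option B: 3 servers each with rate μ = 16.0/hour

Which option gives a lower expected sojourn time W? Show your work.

Option A: single server μ = 30.9 (M/M/1)
  ρ_A = 8.8/30.9 = 0.2848
  W_A = 1/(μ-λ) = 1/(30.9-8.8) = 1/22.10 = 0.04525

Option B: 3 servers μ = 16.0 (M/M/3)
  ρ_B = λ/(cμ) = 8.8/(3×16.0) = 0.1833
  Offered load a = λ/μ = cρ = 8.8/16.0 = 0.5500
  P₀ = [ Σₙ₌₀^2 aⁿ/n! + a^3/(3!(1-ρ)) ]⁻¹
  Σ = a^0/0! + a^1/1! + a^2/2! = 1.0000 + 0.5500 + 0.1513 = 1.7013
  a^3/(3!(1-ρ)) = 0.16638/(6 × 0.81667) = 0.03395
  P₀ = 1/(1.7013 + 0.03395) = 0.5763
  Lq = P₀·a^3·ρ / (3!(1-ρ)²) = 0.5763 × 0.1664 × 0.1833 / (6 × 0.6669) = 0.004393
  Wq_B = Lq/λ = 0.004393/8.8 = 0.0004992
  W_B = Wq_B + 1/μ = 0.0004992 + 0.06250 = 0.06300

Since W_A = 0.04525 < W_B = 0.06300, Option A (single fast server) has the shorter time in system.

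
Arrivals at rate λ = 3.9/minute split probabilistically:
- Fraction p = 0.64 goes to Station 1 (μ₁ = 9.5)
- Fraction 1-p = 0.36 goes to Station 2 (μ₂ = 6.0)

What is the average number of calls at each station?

Effective rates: λ₁ = 3.9×0.64 = 2.496, λ₂ = 3.9×0.36 = 1.404
Station 1: ρ₁ = 2.496/9.5 = 0.26274, L₁ = ρ₁/(1-ρ₁) = 0.26274/(1-0.26274) = 0.3564
Station 2: ρ₂ = 1.404/6.0 = 0.2340, L₂ = ρ₂/(1-ρ₂) = 0.2340/(1-0.2340) = 0.3055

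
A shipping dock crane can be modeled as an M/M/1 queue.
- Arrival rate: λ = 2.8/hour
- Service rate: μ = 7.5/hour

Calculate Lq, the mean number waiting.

ρ = λ/μ = 2.8/7.5 = 0.3733
For M/M/1: Lq = λ²/(μ(μ-λ))
Lq = 7.84/(7.5 × 4.70)
Lq = 0.2224 containers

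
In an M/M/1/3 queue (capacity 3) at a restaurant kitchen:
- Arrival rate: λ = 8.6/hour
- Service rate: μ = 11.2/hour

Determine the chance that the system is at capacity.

ρ = λ/μ = 8.6/11.2 = 0.7679
P₀ = (1-ρ)/(1-ρ^(K+1)) = (1-0.7679)/(1-0.7679^4) = 0.2321/0.6523 = 0.3558
P_K = P₀×ρ^K = 0.3558 × 0.7679^3 = 0.3558 × 0.4528 = 0.1611
Blocking probability = 16.11%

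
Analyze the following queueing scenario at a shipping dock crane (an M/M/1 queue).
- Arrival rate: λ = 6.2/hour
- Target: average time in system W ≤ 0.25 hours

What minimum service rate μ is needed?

For M/M/1: W = 1/(μ-λ)
Need W ≤ 0.25, so 1/(μ-λ) ≤ 0.25
μ - λ ≥ 1/0.25 = 4.0000
μ ≥ 6.2 + 4.0000 = 10.2000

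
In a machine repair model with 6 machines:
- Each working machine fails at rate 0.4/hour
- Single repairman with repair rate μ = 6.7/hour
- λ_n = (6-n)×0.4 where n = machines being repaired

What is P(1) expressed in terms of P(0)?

P(1)/P(0) = ∏_{i=0}^{1-1} λ_i/μ_{i+1}
= (6-0)×0.4/6.7
= 0.3582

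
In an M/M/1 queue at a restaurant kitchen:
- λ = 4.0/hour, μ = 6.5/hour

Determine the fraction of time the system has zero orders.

ρ = λ/μ = 4.0/6.5 = 0.6154
P(0) = 1 - ρ = 1 - 0.6154 = 0.3846
The server is idle 38.46% of the time.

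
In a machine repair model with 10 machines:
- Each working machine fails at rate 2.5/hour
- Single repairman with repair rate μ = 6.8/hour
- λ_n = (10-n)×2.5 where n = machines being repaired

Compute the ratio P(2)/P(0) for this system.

P(2)/P(0) = ∏_{i=0}^{2-1} λ_i/μ_{i+1}
= (10-0)×2.5/6.8 × (10-1)×2.5/6.8
= 12.1648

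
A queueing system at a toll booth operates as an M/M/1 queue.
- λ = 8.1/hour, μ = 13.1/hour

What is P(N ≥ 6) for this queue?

ρ = λ/μ = 8.1/13.1 = 0.61832
P(N ≥ n) = ρⁿ
P(N ≥ 6) = 0.61832^6
P(N ≥ 6) = 0.05588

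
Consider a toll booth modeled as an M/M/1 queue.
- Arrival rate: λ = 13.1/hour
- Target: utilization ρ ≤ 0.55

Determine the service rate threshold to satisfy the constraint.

ρ = λ/μ, so μ = λ/ρ
μ ≥ 13.1/0.55 = 23.8182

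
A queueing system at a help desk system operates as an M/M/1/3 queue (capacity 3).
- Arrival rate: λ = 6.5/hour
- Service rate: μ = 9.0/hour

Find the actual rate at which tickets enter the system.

ρ = λ/μ = 6.5/9.0 = 0.722222
P₀ = (1-ρ)/(1-ρ^(K+1)) = (1-0.722222)/(1-0.722222^4) = 0.2778/0.7279 = 0.3816
P_K = P₀×ρ^K = 0.38160 × 0.722222^3 = 0.38160 × 0.37671 = 0.1438
λ_eff = λ(1-P_K) = 6.5 × (1 - 0.14375) = 6.5 × 0.85625 = 5.5656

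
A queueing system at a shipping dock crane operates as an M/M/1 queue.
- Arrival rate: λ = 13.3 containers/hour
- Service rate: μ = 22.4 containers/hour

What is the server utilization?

Server utilization: ρ = λ/μ
ρ = 13.3/22.4 = 0.5938
The server is busy 59.38% of the time.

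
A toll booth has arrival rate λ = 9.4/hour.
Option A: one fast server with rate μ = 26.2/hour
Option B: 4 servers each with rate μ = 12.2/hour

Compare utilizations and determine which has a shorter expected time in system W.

Option A: single server μ = 26.2 (M/M/1)
  ρ_A = 9.4/26.2 = 0.3588
  W_A = 1/(μ-λ) = 1/(26.2-9.4) = 1/16.80 = 0.05952

Option B: 4 servers μ = 12.2 (M/M/4)
  ρ_B = λ/(cμ) = 9.4/(4×12.2) = 0.1926
  Offered load a = λ/μ = cρ = 9.4/12.2 = 0.7705
  P₀ = [ Σₙ₌₀^3 aⁿ/n! + a^4/(4!(1-ρ)) ]⁻¹
  Σ = a^0/0! + a^1/1! + a^2/2! + a^3/3! = 1.0000 + 0.77049 + 0.29683 + 0.076235 = 2.1436
  a^4/(4!(1-ρ)) = 0.3524/(24 × 0.8074) = 0.01819
  P₀ = 1/(2.1436 + 0.01819) = 0.4626
  Lq = P₀·a^4·ρ / (4!(1-ρ)²) = 0.4626 × 0.3524 × 0.1926 / (24 × 0.6519) = 0.002007
  Wq_B = Lq/λ = 0.002007/9.4 = 0.0002135
  W_B = Wq_B + 1/μ = 0.0002135 + 0.08197 = 0.08218

Since W_A = 0.05952 < W_B = 0.08218, Option A (single fast server) has the shorter time in system.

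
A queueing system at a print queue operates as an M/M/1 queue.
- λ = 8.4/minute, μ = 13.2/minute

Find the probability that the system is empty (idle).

ρ = λ/μ = 8.4/13.2 = 0.6364
P(0) = 1 - ρ = 1 - 0.6364 = 0.3636
The server is idle 36.36% of the time.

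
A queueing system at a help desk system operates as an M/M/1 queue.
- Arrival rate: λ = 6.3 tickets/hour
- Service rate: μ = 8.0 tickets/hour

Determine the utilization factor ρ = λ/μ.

Server utilization: ρ = λ/μ
ρ = 6.3/8.0 = 0.7875
The server is busy 78.75% of the time.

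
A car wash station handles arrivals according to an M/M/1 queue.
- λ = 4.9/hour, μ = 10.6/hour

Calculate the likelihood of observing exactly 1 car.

ρ = λ/μ = 4.9/10.6 = 0.4623
P(n) = (1-ρ)ρⁿ
P(1) = (1-0.4623) × 0.4623^1
P(1) = 0.5377 × 0.4623
P(1) = 0.2486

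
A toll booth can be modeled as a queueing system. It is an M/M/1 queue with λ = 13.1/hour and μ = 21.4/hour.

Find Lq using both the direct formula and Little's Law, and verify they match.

Method 1 (direct): Lq = λ²/(μ(μ-λ)) = 171.61/(21.4 × 8.30) = 0.9662

Method 2 (Little's Law):
W = 1/(μ-λ) = 1/8.30 = 0.120482
Wq = W - 1/μ = 0.120482 - 0.0467290 = 0.073753
Lq = λWq = 13.1 × 0.073753 = 0.9662 ✔ (matches Method 1)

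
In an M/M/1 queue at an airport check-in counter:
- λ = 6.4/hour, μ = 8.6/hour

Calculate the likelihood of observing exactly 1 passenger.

ρ = λ/μ = 6.4/8.6 = 0.7442
P(n) = (1-ρ)ρⁿ
P(1) = (1-0.7442) × 0.7442^1
P(1) = 0.2558 × 0.7442
P(1) = 0.1904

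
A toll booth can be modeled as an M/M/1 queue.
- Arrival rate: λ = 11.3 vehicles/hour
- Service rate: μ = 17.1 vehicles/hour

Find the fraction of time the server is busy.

Server utilization: ρ = λ/μ
ρ = 11.3/17.1 = 0.6608
The server is busy 66.08% of the time.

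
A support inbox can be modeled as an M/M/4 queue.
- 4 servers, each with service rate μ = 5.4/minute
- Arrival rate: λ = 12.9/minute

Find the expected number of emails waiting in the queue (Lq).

Traffic intensity: ρ = λ/(cμ) = 12.9/(4×5.4) = 0.5972
Since ρ = 0.5972 < 1, system is stable.
Offered load a = λ/μ = cρ = 12.9/5.4 = 2.3889
P₀ = [ Σₙ₌₀^3 aⁿ/n! + a^4/(4!(1-ρ)) ]⁻¹
Σ = a^0/0! + a^1/1! + a^2/2! + a^3/3! = 1.0000 + 2.3889 + 2.8534 + 2.2721 = 8.5144
a^4/(4!(1-ρ)) = 32.5675/(24 × 0.40278) = 3.3690
P₀ = 1/(8.5144 + 3.3690) = 0.08415
Lq = P₀·a^4·ρ / (4!(1-ρ)²) = 0.08415 × 32.5675 × 0.5972 / (24 × 0.1622) = 0.4204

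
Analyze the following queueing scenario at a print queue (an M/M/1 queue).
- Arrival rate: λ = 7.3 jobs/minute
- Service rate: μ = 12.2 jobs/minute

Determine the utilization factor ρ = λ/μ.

Server utilization: ρ = λ/μ
ρ = 7.3/12.2 = 0.5984
The server is busy 59.84% of the time.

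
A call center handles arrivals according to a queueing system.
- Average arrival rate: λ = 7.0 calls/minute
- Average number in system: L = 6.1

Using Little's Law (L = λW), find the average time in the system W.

Little's Law: L = λW, so W = L/λ
W = 6.1/7.0 = 0.8714 minutes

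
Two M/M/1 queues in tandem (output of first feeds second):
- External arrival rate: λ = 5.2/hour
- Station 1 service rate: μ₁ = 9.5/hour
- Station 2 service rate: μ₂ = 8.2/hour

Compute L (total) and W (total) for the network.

By Jackson's theorem, each station behaves as independent M/M/1.
Station 1: ρ₁ = 5.2/9.5 = 0.5474, L₁ = ρ₁/(1-ρ₁) = λ/(μ₁-λ) = 5.2/4.30 = 1.2093
Station 2: ρ₂ = 5.2/8.2 = 0.6341, L₂ = ρ₂/(1-ρ₂) = λ/(μ₂-λ) = 5.2/3.00 = 1.7333
Total: L = L₁ + L₂ = 1.2093 + 1.7333 = 2.9426
W = L/λ = 2.9426/5.2 = 0.5659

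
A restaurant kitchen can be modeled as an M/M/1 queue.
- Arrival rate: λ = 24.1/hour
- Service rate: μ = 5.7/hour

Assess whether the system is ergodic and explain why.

Stability requires ρ = λ/(cμ) < 1
ρ = 24.1/(1 × 5.7) = 24.1/5.70 = 4.2281
Since 4.2281 ≥ 1, the system is UNSTABLE.
Queue grows without bound. Need μ > λ = 24.1.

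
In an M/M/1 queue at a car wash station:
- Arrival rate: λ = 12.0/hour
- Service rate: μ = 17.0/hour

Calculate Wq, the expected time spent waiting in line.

First, compute utilization: ρ = λ/μ = 12.0/17.0 = 0.7059
For M/M/1: Wq = λ/(μ(μ-λ))
Wq = 12.0/(17.0 × (17.0-12.0))
Wq = 12.0/(17.0 × 5.00)
Wq = 0.1412 hours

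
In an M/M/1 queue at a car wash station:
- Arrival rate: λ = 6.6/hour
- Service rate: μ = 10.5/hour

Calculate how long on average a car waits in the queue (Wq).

First, compute utilization: ρ = λ/μ = 6.6/10.5 = 0.6286
For M/M/1: Wq = λ/(μ(μ-λ))
Wq = 6.6/(10.5 × (10.5-6.6))
Wq = 6.6/(10.5 × 3.90)
Wq = 0.1612 hours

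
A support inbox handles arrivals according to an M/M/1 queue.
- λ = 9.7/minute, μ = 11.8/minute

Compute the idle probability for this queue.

ρ = λ/μ = 9.7/11.8 = 0.8220
P(0) = 1 - ρ = 1 - 0.8220 = 0.1780
The server is idle 17.80% of the time.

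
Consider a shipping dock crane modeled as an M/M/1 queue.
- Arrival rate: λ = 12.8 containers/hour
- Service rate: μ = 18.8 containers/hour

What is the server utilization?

Server utilization: ρ = λ/μ
ρ = 12.8/18.8 = 0.6809
The server is busy 68.09% of the time.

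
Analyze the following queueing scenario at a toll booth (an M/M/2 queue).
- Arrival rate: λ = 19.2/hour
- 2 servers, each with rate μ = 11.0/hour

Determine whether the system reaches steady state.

Stability requires ρ = λ/(cμ) < 1
ρ = 19.2/(2 × 11.0) = 19.2/22.00 = 0.8727
Since 0.8727 < 1, the system is STABLE.
The servers are busy 87.27% of the time.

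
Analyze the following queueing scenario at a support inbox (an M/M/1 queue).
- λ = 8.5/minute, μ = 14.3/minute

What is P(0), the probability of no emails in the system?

ρ = λ/μ = 8.5/14.3 = 0.5944
P(0) = 1 - ρ = 1 - 0.5944 = 0.4056
The server is idle 40.56% of the time.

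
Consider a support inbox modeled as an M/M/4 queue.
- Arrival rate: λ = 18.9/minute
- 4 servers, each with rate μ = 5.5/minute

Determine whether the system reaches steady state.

Stability requires ρ = λ/(cμ) < 1
ρ = 18.9/(4 × 5.5) = 18.9/22.00 = 0.8591
Since 0.8591 < 1, the system is STABLE.
The servers are busy 85.91% of the time.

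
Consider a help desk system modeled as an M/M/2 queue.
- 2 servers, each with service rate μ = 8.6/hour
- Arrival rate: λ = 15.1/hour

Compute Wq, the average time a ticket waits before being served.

Traffic intensity: ρ = λ/(cμ) = 15.1/(2×8.6) = 0.8779
Since ρ = 0.8779 < 1, system is stable.
Offered load a = λ/μ = cρ = 15.1/8.6 = 1.7558
P₀ = [ Σₙ₌₀^1 aⁿ/n! + a^2/(2!(1-ρ)) ]⁻¹
Σ = a^0/0! + a^1/1! = 1.0000 + 1.7558 = 2.7558
a^2/(2!(1-ρ)) = 3.08288/(2 × 0.122093) = 12.6251
P₀ = 1/(2.7558 + 12.6251) = 0.06502
Lq = P₀·a^2·ρ / (2!(1-ρ)²) = 0.0650155 × 3.08288 × 0.877907 / (2 × 0.0149067) = 5.9022
Wq = Lq/λ = 5.9022/15.1 = 0.3909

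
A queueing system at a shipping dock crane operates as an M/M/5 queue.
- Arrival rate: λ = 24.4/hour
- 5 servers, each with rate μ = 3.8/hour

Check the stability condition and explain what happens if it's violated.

Stability requires ρ = λ/(cμ) < 1
ρ = 24.4/(5 × 3.8) = 24.4/19.00 = 1.2842
Since 1.2842 ≥ 1, the system is UNSTABLE.
Need c > λ/μ = 24.4/3.8 = 6.42.
Minimum servers needed: c = 7.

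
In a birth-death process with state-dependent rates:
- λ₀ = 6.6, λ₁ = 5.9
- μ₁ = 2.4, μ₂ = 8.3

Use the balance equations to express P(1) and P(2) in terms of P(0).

Balance equations:
State 0: λ₀P₀ = μ₁P₁ → P₁ = (λ₀/μ₁)P₀ = (6.6/2.4)P₀ = 2.7500P₀
State 1: P₂ = (λ₀λ₁)/(μ₁μ₂)P₀ = (6.6×5.9)/(2.4×8.3)P₀ = 1.9548P₀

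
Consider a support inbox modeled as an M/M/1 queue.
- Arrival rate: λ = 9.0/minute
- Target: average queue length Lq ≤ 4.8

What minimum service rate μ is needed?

For M/M/1: Lq = λ²/(μ(μ-λ))
Need Lq ≤ 4.8, i.e. μ(μ-λ) ≥ λ²/4.8
μ² - 9.0μ - 81.00/4.8 ≥ 0  →  μ² - 9.0μ - 16.8750 ≥ 0
Quadratic formula (positive root): μ = [λ + √(λ² + 4×16.8750)]/2
Discriminant: 81.00 + 4×16.8750 = 148.5000, √148.5000 = 12.1861
μ ≥ (9.0 + 12.1861)/2 = 10.5930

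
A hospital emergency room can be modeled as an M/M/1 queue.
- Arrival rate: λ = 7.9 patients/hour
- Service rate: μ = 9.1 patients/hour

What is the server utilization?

Server utilization: ρ = λ/μ
ρ = 7.9/9.1 = 0.8681
The server is busy 86.81% of the time.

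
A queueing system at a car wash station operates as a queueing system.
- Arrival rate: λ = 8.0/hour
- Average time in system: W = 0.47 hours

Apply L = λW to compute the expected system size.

Little's Law: L = λW
L = 8.0 × 0.47 = 3.7600 cars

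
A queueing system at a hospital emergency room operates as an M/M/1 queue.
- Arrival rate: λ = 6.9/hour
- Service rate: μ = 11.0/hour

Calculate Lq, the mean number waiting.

ρ = λ/μ = 6.9/11.0 = 0.6273
For M/M/1: Lq = λ²/(μ(μ-λ))
Lq = 47.61/(11.0 × 4.10)
Lq = 1.0557 patients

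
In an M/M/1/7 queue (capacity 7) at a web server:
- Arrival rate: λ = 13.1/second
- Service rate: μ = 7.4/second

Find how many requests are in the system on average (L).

ρ = λ/μ = 13.1/7.4 = 1.77027
P₀ = (1-ρ)/(1-ρ^(K+1)) = (1-1.77027)/(1-1.77027^8) = -0.7703/-95.4531 = 0.008070
P_K = P₀×ρ^K = 0.008070 × 1.77027^7 = 0.008070 × 54.4850 = 0.4397
L = ρ[1 - (K+1)ρ^K + Kρ^(K+1)] / [(1-ρ)(1-ρ^(K+1))]
L = 1.77027 × (1 - 8×54.4850 + 7×96.4531) / ((1 - 1.77027) × (1 - 96.4531)) = 5.7856 requests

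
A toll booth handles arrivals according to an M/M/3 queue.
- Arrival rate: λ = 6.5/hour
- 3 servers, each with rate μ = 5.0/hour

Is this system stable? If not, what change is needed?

Stability requires ρ = λ/(cμ) < 1
ρ = 6.5/(3 × 5.0) = 6.5/15.00 = 0.4333
Since 0.4333 < 1, the system is STABLE.
The servers are busy 43.33% of the time.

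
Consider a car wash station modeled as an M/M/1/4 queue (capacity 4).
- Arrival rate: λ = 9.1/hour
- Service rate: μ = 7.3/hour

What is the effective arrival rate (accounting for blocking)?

ρ = λ/μ = 9.1/7.3 = 1.2466
P₀ = (1-ρ)/(1-ρ^(K+1)) = (1-1.2466)/(1-1.2466^5) = -0.2466/-2.0105 = 0.1227
P_K = P₀×ρ^K = 0.12266 × 1.2466^4 = 0.12266 × 2.4150 = 0.2962
λ_eff = λ(1-P_K) = 9.1 × (1 - 0.2962) = 9.1 × 0.7038 = 6.4046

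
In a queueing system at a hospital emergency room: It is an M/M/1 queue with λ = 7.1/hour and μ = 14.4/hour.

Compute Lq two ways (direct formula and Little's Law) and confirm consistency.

Method 1 (direct): Lq = λ²/(μ(μ-λ)) = 50.41/(14.4 × 7.30) = 0.4795

Method 2 (Little's Law):
W = 1/(μ-λ) = 1/7.30 = 0.136986
Wq = W - 1/μ = 0.136986 - 0.0694444 = 0.06754
Lq = λWq = 7.1 × 0.06754 = 0.4795 ✔ (matches Method 1)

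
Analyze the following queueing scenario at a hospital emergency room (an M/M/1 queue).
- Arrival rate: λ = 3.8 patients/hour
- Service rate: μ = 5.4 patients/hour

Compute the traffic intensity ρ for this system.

Server utilization: ρ = λ/μ
ρ = 3.8/5.4 = 0.7037
The server is busy 70.37% of the time.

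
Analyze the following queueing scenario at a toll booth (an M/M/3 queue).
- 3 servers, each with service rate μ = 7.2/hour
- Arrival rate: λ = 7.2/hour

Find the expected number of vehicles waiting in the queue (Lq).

Traffic intensity: ρ = λ/(cμ) = 7.2/(3×7.2) = 0.3333
Since ρ = 0.3333 < 1, system is stable.
Offered load a = λ/μ = cρ = 7.2/7.2 = 1.0000
P₀ = [ Σₙ₌₀^2 aⁿ/n! + a^3/(3!(1-ρ)) ]⁻¹
Σ = a^0/0! + a^1/1! + a^2/2! = 1.0000 + 1.0000 + 0.5000 = 2.5000
a^3/(3!(1-ρ)) = 1.0000/(6 × 0.6667) = 0.2500
P₀ = 1/(2.5000 + 0.2500) = 0.3636
Lq = P₀·a^3·ρ / (3!(1-ρ)²) = 0.3636 × 1.0000 × 0.3333 / (6 × 0.4444) = 0.04545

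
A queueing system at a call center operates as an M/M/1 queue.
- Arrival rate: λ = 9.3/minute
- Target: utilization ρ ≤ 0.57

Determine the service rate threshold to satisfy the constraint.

ρ = λ/μ, so μ = λ/ρ
μ ≥ 9.3/0.57 = 16.3158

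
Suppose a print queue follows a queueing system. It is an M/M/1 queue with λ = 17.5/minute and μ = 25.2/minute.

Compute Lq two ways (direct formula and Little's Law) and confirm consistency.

Method 1 (direct): Lq = λ²/(μ(μ-λ)) = 306.25/(25.2 × 7.70) = 1.5783

Method 2 (Little's Law):
W = 1/(μ-λ) = 1/7.70 = 0.12987
Wq = W - 1/μ = 0.12987 - 0.039683 = 0.09019
Lq = λWq = 17.5 × 0.09019 = 1.5783 ✔ (matches Method 1)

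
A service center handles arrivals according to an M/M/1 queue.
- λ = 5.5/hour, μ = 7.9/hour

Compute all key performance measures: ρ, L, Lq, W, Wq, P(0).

Step 1: ρ = λ/μ = 5.5/7.9 = 0.6962
Step 2: L = λ/(μ-λ) = 5.5/2.40 = 2.2917
Step 3: Lq = λ²/(μ(μ-λ)) = 30.25/(7.9×2.40) = 1.5955
Step 4: W = 1/(μ-λ) = 1/2.40 = 0.41667
Step 5: Wq = λ/(μ(μ-λ)) = 5.5/(7.9×2.40) = 0.2901
Step 6: P(0) = 1-ρ = 0.3038
Verify: L = λW = 5.5×0.41667 = 2.2917 ✔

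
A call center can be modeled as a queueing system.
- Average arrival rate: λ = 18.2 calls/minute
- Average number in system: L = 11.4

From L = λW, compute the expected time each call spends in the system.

Little's Law: L = λW, so W = L/λ
W = 11.4/18.2 = 0.6264 minutes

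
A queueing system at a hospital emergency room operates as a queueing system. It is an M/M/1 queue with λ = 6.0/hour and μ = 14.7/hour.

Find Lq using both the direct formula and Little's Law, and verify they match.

Method 1 (direct): Lq = λ²/(μ(μ-λ)) = 36.00/(14.7 × 8.70) = 0.2815

Method 2 (Little's Law):
W = 1/(μ-λ) = 1/8.70 = 0.114943
Wq = W - 1/μ = 0.114943 - 0.0680272 = 0.04692
Lq = λWq = 6.0 × 0.04692 = 0.2815 ✔ (matches Method 1)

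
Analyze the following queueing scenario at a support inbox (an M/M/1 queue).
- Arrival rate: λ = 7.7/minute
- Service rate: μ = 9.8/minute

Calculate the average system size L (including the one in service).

ρ = λ/μ = 7.7/9.8 = 0.7857
For M/M/1: L = λ/(μ-λ)
L = 7.7/(9.8-7.7) = 7.7/2.10
L = 3.6667 emails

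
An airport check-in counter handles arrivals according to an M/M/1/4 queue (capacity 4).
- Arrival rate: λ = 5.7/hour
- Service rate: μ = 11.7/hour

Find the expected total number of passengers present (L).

ρ = λ/μ = 5.7/11.7 = 0.48718
P₀ = (1-ρ)/(1-ρ^(K+1)) = (1-0.48718)/(1-0.48718^5) = 0.51282/0.97256 = 0.5273
P_K = P₀×ρ^K = 0.5273 × 0.48718^4 = 0.5273 × 0.05633 = 0.02970
L = ρ[1 - (K+1)ρ^K + Kρ^(K+1)] / [(1-ρ)(1-ρ^(K+1))]
L = 0.48718 × (1 - 5×0.05633 + 4×0.02744) / ((1 - 0.48718) × (1 - 0.02744)) = 0.8089 passengers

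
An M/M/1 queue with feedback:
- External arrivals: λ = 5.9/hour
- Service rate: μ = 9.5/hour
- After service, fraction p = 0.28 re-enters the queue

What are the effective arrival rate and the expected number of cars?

Effective arrival rate: λ_eff = λ/(1-p) = 5.9/(1-0.28) = 5.9/0.72 = 8.19444
ρ = λ_eff/μ = 8.19444/9.5 = 0.862573
L = ρ/(1-ρ) = 0.862573/(1-0.862573) = 6.2766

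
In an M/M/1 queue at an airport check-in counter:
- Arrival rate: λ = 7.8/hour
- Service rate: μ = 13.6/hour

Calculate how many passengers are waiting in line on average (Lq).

ρ = λ/μ = 7.8/13.6 = 0.5735
For M/M/1: Lq = λ²/(μ(μ-λ))
Lq = 60.84/(13.6 × 5.80)
Lq = 0.7713 passengers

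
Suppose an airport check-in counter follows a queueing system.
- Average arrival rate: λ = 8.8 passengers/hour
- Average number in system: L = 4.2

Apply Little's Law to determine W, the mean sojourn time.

Little's Law: L = λW, so W = L/λ
W = 4.2/8.8 = 0.4773 hours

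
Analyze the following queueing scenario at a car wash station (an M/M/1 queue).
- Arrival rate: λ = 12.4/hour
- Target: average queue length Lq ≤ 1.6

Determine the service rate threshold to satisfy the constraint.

For M/M/1: Lq = λ²/(μ(μ-λ))
Need Lq ≤ 1.6, i.e. μ(μ-λ) ≥ λ²/1.6
μ² - 12.4μ - 153.76/1.6 ≥ 0  →  μ² - 12.4μ - 96.1000 ≥ 0
Quadratic formula (positive root): μ = [λ + √(λ² + 4×96.1000)]/2
Discriminant: 153.76 + 4×96.1000 = 538.1600, √538.1600 = 23.19828
μ ≥ (12.4 + 23.19828)/2 = 17.7991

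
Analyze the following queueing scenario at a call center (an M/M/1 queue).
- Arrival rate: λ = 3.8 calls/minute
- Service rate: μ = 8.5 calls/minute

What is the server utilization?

Server utilization: ρ = λ/μ
ρ = 3.8/8.5 = 0.4471
The server is busy 44.71% of the time.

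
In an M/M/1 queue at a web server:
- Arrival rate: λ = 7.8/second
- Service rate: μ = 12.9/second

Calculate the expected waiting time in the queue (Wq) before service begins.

First, compute utilization: ρ = λ/μ = 7.8/12.9 = 0.6047
For M/M/1: Wq = λ/(μ(μ-λ))
Wq = 7.8/(12.9 × (12.9-7.8))
Wq = 7.8/(12.9 × 5.10)
Wq = 0.1186 seconds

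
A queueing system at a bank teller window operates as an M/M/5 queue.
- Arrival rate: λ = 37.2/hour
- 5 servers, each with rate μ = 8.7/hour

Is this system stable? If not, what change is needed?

Stability requires ρ = λ/(cμ) < 1
ρ = 37.2/(5 × 8.7) = 37.2/43.50 = 0.8552
Since 0.8552 < 1, the system is STABLE.
The servers are busy 85.52% of the time.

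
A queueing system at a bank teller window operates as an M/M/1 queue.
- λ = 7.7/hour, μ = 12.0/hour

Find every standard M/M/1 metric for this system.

Step 1: ρ = λ/μ = 7.7/12.0 = 0.6417
Step 2: L = λ/(μ-λ) = 7.7/4.30 = 1.7907
Step 3: Lq = λ²/(μ(μ-λ)) = 59.29/(12.0×4.30) = 1.1490
Step 4: W = 1/(μ-λ) = 1/4.30 = 0.23256
Step 5: Wq = λ/(μ(μ-λ)) = 7.7/(12.0×4.30) = 0.1492
Step 6: P(0) = 1-ρ = 0.3583
Verify: L = λW = 7.7×0.23256 = 1.7907 ✔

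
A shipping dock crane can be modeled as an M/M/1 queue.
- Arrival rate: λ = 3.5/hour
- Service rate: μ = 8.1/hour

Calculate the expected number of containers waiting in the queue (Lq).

ρ = λ/μ = 3.5/8.1 = 0.4321
For M/M/1: Lq = λ²/(μ(μ-λ))
Lq = 12.25/(8.1 × 4.60)
Lq = 0.3288 containers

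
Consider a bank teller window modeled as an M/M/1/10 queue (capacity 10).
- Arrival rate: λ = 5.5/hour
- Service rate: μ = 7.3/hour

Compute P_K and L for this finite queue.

ρ = λ/μ = 5.5/7.3 = 0.75342
P₀ = (1-ρ)/(1-ρ^(K+1)) = (1-0.75342)/(1-0.75342^11) = 0.24658/0.95560 = 0.2580
P_K = P₀×ρ^K = 0.25804 × 0.75342^10 = 0.25804 × 0.058935 = 0.01521
Blocking probability P_10 = 0.01521 (1.52%)
L = ρ[1 - (K+1)ρ^K + Kρ^(K+1)] / [(1-ρ)(1-ρ^(K+1))]
L = 0.75342 × (1 - 11×0.05893 + 10×0.04440) / ((1 - 0.75342) × (1 - 0.04440)) = 2.5444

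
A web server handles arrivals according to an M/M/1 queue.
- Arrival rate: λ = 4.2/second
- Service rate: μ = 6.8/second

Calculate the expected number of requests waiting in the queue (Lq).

ρ = λ/μ = 4.2/6.8 = 0.6176
For M/M/1: Lq = λ²/(μ(μ-λ))
Lq = 17.64/(6.8 × 2.60)
Lq = 0.9977 requests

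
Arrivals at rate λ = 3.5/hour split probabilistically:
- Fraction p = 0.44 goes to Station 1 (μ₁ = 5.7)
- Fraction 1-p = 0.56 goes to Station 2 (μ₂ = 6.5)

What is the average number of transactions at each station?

Effective rates: λ₁ = 3.5×0.44 = 1.54, λ₂ = 3.5×0.56 = 1.96
Station 1: ρ₁ = 1.54/5.7 = 0.2702, L₁ = ρ₁/(1-ρ₁) = 0.2702/(1-0.2702) = 0.3702
Station 2: ρ₂ = 1.96/6.5 = 0.30154, L₂ = ρ₂/(1-ρ₂) = 0.30154/(1-0.30154) = 0.4317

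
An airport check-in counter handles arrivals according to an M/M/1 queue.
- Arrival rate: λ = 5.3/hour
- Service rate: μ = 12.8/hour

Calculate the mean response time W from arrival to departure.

First, compute utilization: ρ = λ/μ = 5.3/12.8 = 0.4141
For M/M/1: W = 1/(μ-λ)
W = 1/(12.8-5.3) = 1/7.50
W = 0.1333 hours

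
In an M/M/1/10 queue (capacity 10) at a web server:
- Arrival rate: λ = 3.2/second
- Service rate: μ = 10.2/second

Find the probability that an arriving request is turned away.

ρ = λ/μ = 3.2/10.2 = 0.313725
P₀ = (1-ρ)/(1-ρ^(K+1)) = (1-0.313725)/(1-0.313725^11) = 0.6863/1.0000 = 0.6863
P_K = P₀×ρ^K = 0.6863 × 0.313725^10 = 0.6863 × 0.000009236 = 0.000006339
Blocking probability = 0.0006339%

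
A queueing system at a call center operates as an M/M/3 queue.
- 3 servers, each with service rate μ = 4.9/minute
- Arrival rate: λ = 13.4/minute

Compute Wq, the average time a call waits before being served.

Traffic intensity: ρ = λ/(cμ) = 13.4/(3×4.9) = 0.9116
Since ρ = 0.9116 < 1, system is stable.
Offered load a = λ/μ = cρ = 13.4/4.9 = 2.7347
P₀ = [ Σₙ₌₀^2 aⁿ/n! + a^3/(3!(1-ρ)) ]⁻¹
Σ = a^0/0! + a^1/1! + a^2/2! = 1.0000 + 2.7347 + 3.7393 = 7.4740
a^3/(3!(1-ρ)) = 20.45155/(6 × 0.08843537) = 38.5433
P₀ = 1/(7.4740 + 38.5433) = 0.02173
Lq = P₀·a^3·ρ / (3!(1-ρ)²) = 0.02173097 × 20.45155 × 0.9115646 / (6 × 0.007820815) = 8.6336
Wq = Lq/λ = 8.6336/13.4 = 0.6443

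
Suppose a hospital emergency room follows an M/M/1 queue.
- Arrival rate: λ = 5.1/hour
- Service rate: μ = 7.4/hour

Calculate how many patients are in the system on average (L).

ρ = λ/μ = 5.1/7.4 = 0.6892
For M/M/1: L = λ/(μ-λ)
L = 5.1/(7.4-5.1) = 5.1/2.30
L = 2.2174 patients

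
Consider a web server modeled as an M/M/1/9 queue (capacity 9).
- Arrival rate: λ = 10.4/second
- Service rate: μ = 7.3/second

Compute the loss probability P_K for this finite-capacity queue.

ρ = λ/μ = 10.4/7.3 = 1.42466
P₀ = (1-ρ)/(1-ρ^(K+1)) = (1-1.42466)/(1-1.42466^10) = -0.4247/-33.4439 = 0.01270
P_K = P₀×ρ^K = 0.01270 × 1.42466^9 = 0.01270 × 24.1769 = 0.3070
Blocking probability = 30.70%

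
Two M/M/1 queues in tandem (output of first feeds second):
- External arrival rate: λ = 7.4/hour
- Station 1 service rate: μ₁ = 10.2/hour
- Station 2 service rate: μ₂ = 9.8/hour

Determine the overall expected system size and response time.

By Jackson's theorem, each station behaves as independent M/M/1.
Station 1: ρ₁ = 7.4/10.2 = 0.7255, L₁ = ρ₁/(1-ρ₁) = λ/(μ₁-λ) = 7.4/2.80 = 2.6429
Station 2: ρ₂ = 7.4/9.8 = 0.7551, L₂ = ρ₂/(1-ρ₂) = λ/(μ₂-λ) = 7.4/2.40 = 3.0833
Total: L = L₁ + L₂ = 2.6429 + 3.0833 = 5.7262
W = L/λ = 5.7262/7.4 = 0.7738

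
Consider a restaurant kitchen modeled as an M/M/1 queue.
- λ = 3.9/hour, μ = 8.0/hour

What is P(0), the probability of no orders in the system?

ρ = λ/μ = 3.9/8.0 = 0.4875
P(0) = 1 - ρ = 1 - 0.4875 = 0.5125
The server is idle 51.25% of the time.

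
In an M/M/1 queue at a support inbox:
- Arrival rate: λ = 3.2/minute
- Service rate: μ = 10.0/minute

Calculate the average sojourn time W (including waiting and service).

First, compute utilization: ρ = λ/μ = 3.2/10.0 = 0.3200
For M/M/1: W = 1/(μ-λ)
W = 1/(10.0-3.2) = 1/6.80
W = 0.1471 minutes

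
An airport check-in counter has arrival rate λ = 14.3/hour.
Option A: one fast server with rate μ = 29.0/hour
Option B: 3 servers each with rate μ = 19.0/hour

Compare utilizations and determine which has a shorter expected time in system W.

Option A: single server μ = 29.0 (M/M/1)
  ρ_A = 14.3/29.0 = 0.4931
  W_A = 1/(μ-λ) = 1/(29.0-14.3) = 1/14.70 = 0.06803

Option B: 3 servers μ = 19.0 (M/M/3)
  ρ_B = λ/(cμ) = 14.3/(3×19.0) = 0.2509
  Offered load a = λ/μ = cρ = 14.3/19.0 = 0.7526
  P₀ = [ Σₙ₌₀^2 aⁿ/n! + a^3/(3!(1-ρ)) ]⁻¹
  Σ = a^0/0! + a^1/1! + a^2/2! = 1.0000 + 0.75263 + 0.28323 = 2.0359
  a^3/(3!(1-ρ)) = 0.4263/(6 × 0.7491) = 0.09485
  P₀ = 1/(2.0359 + 0.09485) = 0.4693
  Lq = P₀·a^3·ρ / (3!(1-ρ)²) = 0.4693 × 0.4263 × 0.2509 / (6 × 0.5612) = 0.01491
  Wq_B = Lq/λ = 0.01491/14.3 = 0.001043
  W_B = Wq_B + 1/μ = 0.001043 + 0.05263 = 0.05367

Since W_B = 0.05367 < W_A = 0.06803, Option B (multiple servers) has the shorter time in system.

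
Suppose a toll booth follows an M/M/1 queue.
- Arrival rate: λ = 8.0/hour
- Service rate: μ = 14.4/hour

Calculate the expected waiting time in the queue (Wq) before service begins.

First, compute utilization: ρ = λ/μ = 8.0/14.4 = 0.5556
For M/M/1: Wq = λ/(μ(μ-λ))
Wq = 8.0/(14.4 × (14.4-8.0))
Wq = 8.0/(14.4 × 6.40)
Wq = 0.08681 hours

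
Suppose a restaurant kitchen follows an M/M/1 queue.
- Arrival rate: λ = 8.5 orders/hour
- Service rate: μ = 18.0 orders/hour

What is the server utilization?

Server utilization: ρ = λ/μ
ρ = 8.5/18.0 = 0.4722
The server is busy 47.22% of the time.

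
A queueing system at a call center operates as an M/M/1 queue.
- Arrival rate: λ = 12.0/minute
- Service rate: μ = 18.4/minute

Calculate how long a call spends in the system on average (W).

First, compute utilization: ρ = λ/μ = 12.0/18.4 = 0.6522
For M/M/1: W = 1/(μ-λ)
W = 1/(18.4-12.0) = 1/6.40
W = 0.1563 minutes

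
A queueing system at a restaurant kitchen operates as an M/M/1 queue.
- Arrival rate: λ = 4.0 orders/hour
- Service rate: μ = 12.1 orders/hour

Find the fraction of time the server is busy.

Server utilization: ρ = λ/μ
ρ = 4.0/12.1 = 0.3306
The server is busy 33.06% of the time.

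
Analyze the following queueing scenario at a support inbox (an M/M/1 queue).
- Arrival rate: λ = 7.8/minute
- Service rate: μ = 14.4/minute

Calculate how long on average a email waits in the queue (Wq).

First, compute utilization: ρ = λ/μ = 7.8/14.4 = 0.5417
For M/M/1: Wq = λ/(μ(μ-λ))
Wq = 7.8/(14.4 × (14.4-7.8))
Wq = 7.8/(14.4 × 6.60)
Wq = 0.08207 minutes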